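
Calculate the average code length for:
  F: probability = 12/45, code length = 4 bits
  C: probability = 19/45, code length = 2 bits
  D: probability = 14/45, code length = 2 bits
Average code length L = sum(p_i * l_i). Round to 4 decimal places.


Weighted contributions p_i * l_i:
  F: (12/45) * 4 = 48/45
  C: (19/45) * 2 = 38/45
  D: (14/45) * 2 = 28/45
Sum = (48 + 38 + 28)/45 = 114/45

L = 114/45 = 2.5333 bits/symbol


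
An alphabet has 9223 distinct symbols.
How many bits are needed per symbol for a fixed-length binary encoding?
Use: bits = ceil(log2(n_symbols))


log2(9223) = 13.171
Bracket: 2^13 = 8192 < 9223 <= 2^14 = 16384
So ceil(log2(9223)) = 14

bits = ceil(log2(9223)) = ceil(13.171) = 14 bits


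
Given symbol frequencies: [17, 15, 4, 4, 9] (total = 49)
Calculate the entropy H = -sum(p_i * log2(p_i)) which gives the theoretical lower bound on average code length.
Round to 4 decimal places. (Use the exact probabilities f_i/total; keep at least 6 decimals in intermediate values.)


Per-symbol terms -p_i * log2(p_i) with p_i = f_i/49:
  p = 17/49 = 0.346939: log2(p) = -1.527247, -p*log2(p) = 0.529861
  p = 15/49 = 0.306122: log2(p) = -1.707819, -p*log2(p) = 0.522802
  p = 4/49 = 0.081633: log2(p) = -3.614710, -p*log2(p) = 0.295078
  p = 4/49 = 0.081633: log2(p) = -3.614710, -p*log2(p) = 0.295078
  p = 9/49 = 0.183673: log2(p) = -2.444785, -p*log2(p) = 0.449042
H = 0.529861 + 0.522802 + 0.295078 + 0.295078 + 0.449042 = 2.091861

H = 2.0919 bits/symbol


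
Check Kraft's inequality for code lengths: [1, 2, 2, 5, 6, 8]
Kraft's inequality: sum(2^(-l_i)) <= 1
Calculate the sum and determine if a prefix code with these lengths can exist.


Sum = 2^(-1) + 2^(-2) + 2^(-2) + 2^(-5) + 2^(-6) + 2^(-8)
    = 0.5 + 0.25 + 0.25 + 0.03125 + 0.015625 + 0.00390625
    = 269/256 = 1.05078125
Since 1.05078125 > 1, Kraft's inequality is NOT satisfied.
A prefix code with these lengths CANNOT exist.

Kraft sum = 1.05078125. Not satisfied.


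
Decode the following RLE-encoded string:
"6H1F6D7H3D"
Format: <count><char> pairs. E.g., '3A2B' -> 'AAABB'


Expanding each <count><char> pair:
  6H -> 'HHHHHH'
  1F -> 'F'
  6D -> 'DDDDDD'
  7H -> 'HHHHHHH'
  3D -> 'DDD'

Decoded = HHHHHHFDDDDDDHHHHHHHDDD


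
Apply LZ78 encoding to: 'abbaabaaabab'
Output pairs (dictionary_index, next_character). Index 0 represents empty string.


LZ78 encoding steps:
Dictionary: {0: ''}
Step 1: w='' (idx 0), next='a' -> output (0, 'a'), add 'a' as idx 1
Step 2: w='' (idx 0), next='b' -> output (0, 'b'), add 'b' as idx 2
Step 3: w='b' (idx 2), next='a' -> output (2, 'a'), add 'ba' as idx 3
Step 4: w='a' (idx 1), next='b' -> output (1, 'b'), add 'ab' as idx 4
Step 5: w='a' (idx 1), next='a' -> output (1, 'a'), add 'aa' as idx 5
Step 6: w='ab' (idx 4), next='a' -> output (4, 'a'), add 'aba' as idx 6
Step 7: w='b' (idx 2), end of input -> output (2, '')


Encoded: [(0, 'a'), (0, 'b'), (2, 'a'), (1, 'b'), (1, 'a'), (4, 'a'), (2, '')]


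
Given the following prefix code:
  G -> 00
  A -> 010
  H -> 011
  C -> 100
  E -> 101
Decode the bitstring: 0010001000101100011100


Decoding step by step:
Bits 00 -> G
Bits 100 -> C
Bits 010 -> A
Bits 00 -> G
Bits 101 -> E
Bits 100 -> C
Bits 011 -> H
Bits 100 -> C


Decoded message: GCAGECHC


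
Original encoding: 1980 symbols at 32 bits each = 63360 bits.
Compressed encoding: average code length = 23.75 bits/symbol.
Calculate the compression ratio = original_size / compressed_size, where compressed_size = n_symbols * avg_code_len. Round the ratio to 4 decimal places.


original_size = n_symbols * orig_bits = 1980 * 32 = 63360 bits
compressed_size = n_symbols * avg_code_len = 1980 * 23.75 = 47025.0 bits
ratio = original_size / compressed_size = 63360 / 47025.0 = 1.3474

Compression ratio = 1.3474


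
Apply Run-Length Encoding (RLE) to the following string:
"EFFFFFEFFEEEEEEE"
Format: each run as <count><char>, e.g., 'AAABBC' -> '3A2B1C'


Scanning runs left to right:
  i=0: run of 'E' x 1 -> '1E'
  i=1: run of 'F' x 5 -> '5F'
  i=6: run of 'E' x 1 -> '1E'
  i=7: run of 'F' x 2 -> '2F'
  i=9: run of 'E' x 7 -> '7E'

RLE = 1E5F1E2F7E


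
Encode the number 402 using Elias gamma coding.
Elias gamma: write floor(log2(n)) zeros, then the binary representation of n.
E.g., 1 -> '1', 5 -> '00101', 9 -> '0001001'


num_bits = floor(log2(402)) + 1 = 9
leading_zeros = num_bits - 1 = 8
binary(402) = 110010010

Elias gamma(402) = '00000000' + '110010010' = 00000000110010010 (17 bits)


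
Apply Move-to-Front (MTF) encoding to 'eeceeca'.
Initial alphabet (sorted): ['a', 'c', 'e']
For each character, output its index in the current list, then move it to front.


MTF encoding:
'e': index 2 in ['a', 'c', 'e'] -> ['e', 'a', 'c']
'e': index 0 in ['e', 'a', 'c'] -> ['e', 'a', 'c']
'c': index 2 in ['e', 'a', 'c'] -> ['c', 'e', 'a']
'e': index 1 in ['c', 'e', 'a'] -> ['e', 'c', 'a']
'e': index 0 in ['e', 'c', 'a'] -> ['e', 'c', 'a']
'c': index 1 in ['e', 'c', 'a'] -> ['c', 'e', 'a']
'a': index 2 in ['c', 'e', 'a'] -> ['a', 'c', 'e']


Output: [2, 0, 2, 1, 0, 1, 2]


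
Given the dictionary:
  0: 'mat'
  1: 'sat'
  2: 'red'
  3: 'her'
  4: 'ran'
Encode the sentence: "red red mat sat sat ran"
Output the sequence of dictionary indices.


Look up each word in the dictionary:
  'red' -> 2
  'red' -> 2
  'mat' -> 0
  'sat' -> 1
  'sat' -> 1
  'ran' -> 4

Encoded: [2, 2, 0, 1, 1, 4]


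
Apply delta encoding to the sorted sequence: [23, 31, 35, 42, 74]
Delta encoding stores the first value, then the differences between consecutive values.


First value: 23
Deltas:
  31 - 23 = 8
  35 - 31 = 4
  42 - 35 = 7
  74 - 42 = 32


Delta encoded: [23, 8, 4, 7, 32]


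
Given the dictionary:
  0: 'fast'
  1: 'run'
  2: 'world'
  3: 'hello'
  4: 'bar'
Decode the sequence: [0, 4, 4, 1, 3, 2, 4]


Look up each index in the dictionary:
  0 -> 'fast'
  4 -> 'bar'
  4 -> 'bar'
  1 -> 'run'
  3 -> 'hello'
  2 -> 'world'
  4 -> 'bar'

Decoded: "fast bar bar run hello world bar"


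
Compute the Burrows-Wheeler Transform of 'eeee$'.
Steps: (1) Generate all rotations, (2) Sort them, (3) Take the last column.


Rotations (sorted):
  0: $eeee -> last char: e
  1: e$eee -> last char: e
  2: ee$ee -> last char: e
  3: eee$e -> last char: e
  4: eeee$ -> last char: $


BWT = eeee$


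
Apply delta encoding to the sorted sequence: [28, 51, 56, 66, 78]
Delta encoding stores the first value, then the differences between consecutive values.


First value: 28
Deltas:
  51 - 28 = 23
  56 - 51 = 5
  66 - 56 = 10
  78 - 66 = 12


Delta encoded: [28, 23, 5, 10, 12]


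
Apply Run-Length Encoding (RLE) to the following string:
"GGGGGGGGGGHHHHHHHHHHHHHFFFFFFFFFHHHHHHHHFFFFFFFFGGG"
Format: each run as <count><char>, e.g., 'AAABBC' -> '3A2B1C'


Scanning runs left to right:
  i=0: run of 'G' x 10 -> '10G'
  i=10: run of 'H' x 13 -> '13H'
  i=23: run of 'F' x 9 -> '9F'
  i=32: run of 'H' x 8 -> '8H'
  i=40: run of 'F' x 8 -> '8F'
  i=48: run of 'G' x 3 -> '3G'

RLE = 10G13H9F8H8F3G


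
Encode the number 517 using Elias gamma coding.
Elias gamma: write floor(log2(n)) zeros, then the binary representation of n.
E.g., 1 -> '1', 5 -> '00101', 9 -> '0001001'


num_bits = floor(log2(517)) + 1 = 10
leading_zeros = num_bits - 1 = 9
binary(517) = 1000000101

Elias gamma(517) = '000000000' + '1000000101' = 0000000001000000101 (19 bits)


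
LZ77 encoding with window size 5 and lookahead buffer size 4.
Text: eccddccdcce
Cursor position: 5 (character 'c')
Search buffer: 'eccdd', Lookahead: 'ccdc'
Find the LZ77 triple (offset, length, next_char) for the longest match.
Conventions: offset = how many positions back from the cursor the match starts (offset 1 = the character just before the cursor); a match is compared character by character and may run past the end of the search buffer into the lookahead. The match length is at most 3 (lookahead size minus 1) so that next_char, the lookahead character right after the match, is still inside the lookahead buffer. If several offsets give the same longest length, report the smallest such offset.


Try each offset into the search buffer:
  offset=1 (pos 4, char 'd'): match length 0
  offset=2 (pos 3, char 'd'): match length 0
  offset=3 (pos 2, char 'c'): match length 1
  offset=4 (pos 1, char 'c'): match length 3
  offset=5 (pos 0, char 'e'): match length 0
Longest match has length 3 at offset 4.
next_char = character at position 5 + 3 = 8 -> 'c'

Best match: offset=4, length=3 (matching 'ccd' starting at position 1)
LZ77 triple: (4, 3, 'c')


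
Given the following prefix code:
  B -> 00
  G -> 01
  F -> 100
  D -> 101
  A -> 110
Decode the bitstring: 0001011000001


Decoding step by step:
Bits 00 -> B
Bits 01 -> G
Bits 01 -> G
Bits 100 -> F
Bits 00 -> B
Bits 01 -> G


Decoded message: BGGFBG


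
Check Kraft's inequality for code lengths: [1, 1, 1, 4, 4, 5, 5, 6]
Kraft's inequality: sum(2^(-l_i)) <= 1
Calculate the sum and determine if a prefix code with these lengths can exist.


Sum = 2^(-1) + 2^(-1) + 2^(-1) + 2^(-4) + 2^(-4) + 2^(-5) + 2^(-5) + 2^(-6)
    = 0.5 + 0.5 + 0.5 + 0.0625 + 0.0625 + 0.03125 + 0.03125 + 0.015625
    = 109/64 = 1.703125
Since 1.703125 > 1, Kraft's inequality is NOT satisfied.
A prefix code with these lengths CANNOT exist.

Kraft sum = 1.703125. Not satisfied.


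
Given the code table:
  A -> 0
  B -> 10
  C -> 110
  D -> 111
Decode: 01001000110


Decoding:
0 -> A
10 -> B
0 -> A
10 -> B
0 -> A
0 -> A
110 -> C


Result: ABABAAC


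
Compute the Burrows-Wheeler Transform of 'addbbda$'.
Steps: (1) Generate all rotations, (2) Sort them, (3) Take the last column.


Rotations (sorted):
  0: $addbbda -> last char: a
  1: a$addbbd -> last char: d
  2: addbbda$ -> last char: $
  3: bbda$add -> last char: d
  4: bda$addb -> last char: b
  5: da$addbb -> last char: b
  6: dbbda$ad -> last char: d
  7: ddbbda$a -> last char: a


BWT = ad$dbbda


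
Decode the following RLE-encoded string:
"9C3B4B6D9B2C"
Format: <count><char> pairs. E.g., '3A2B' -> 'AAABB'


Expanding each <count><char> pair:
  9C -> 'CCCCCCCCC'
  3B -> 'BBB'
  4B -> 'BBBB'
  6D -> 'DDDDDD'
  9B -> 'BBBBBBBBB'
  2C -> 'CC'

Decoded = CCCCCCCCCBBBBBBBDDDDDDBBBBBBBBBCC


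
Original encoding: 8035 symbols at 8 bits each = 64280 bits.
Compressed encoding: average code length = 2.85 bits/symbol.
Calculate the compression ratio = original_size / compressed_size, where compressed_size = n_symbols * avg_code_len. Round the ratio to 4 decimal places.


original_size = n_symbols * orig_bits = 8035 * 8 = 64280 bits
compressed_size = n_symbols * avg_code_len = 8035 * 2.85 = 22899.75 bits
ratio = original_size / compressed_size = 64280 / 22899.75 = 2.807

Compression ratio = 2.807


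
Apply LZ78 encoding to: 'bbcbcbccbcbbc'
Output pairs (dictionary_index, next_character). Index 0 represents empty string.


LZ78 encoding steps:
Dictionary: {0: ''}
Step 1: w='' (idx 0), next='b' -> output (0, 'b'), add 'b' as idx 1
Step 2: w='b' (idx 1), next='c' -> output (1, 'c'), add 'bc' as idx 2
Step 3: w='bc' (idx 2), next='b' -> output (2, 'b'), add 'bcb' as idx 3
Step 4: w='' (idx 0), next='c' -> output (0, 'c'), add 'c' as idx 4
Step 5: w='c' (idx 4), next='b' -> output (4, 'b'), add 'cb' as idx 5
Step 6: w='cb' (idx 5), next='b' -> output (5, 'b'), add 'cbb' as idx 6
Step 7: w='c' (idx 4), end of input -> output (4, '')


Encoded: [(0, 'b'), (1, 'c'), (2, 'b'), (0, 'c'), (4, 'b'), (5, 'b'), (4, '')]


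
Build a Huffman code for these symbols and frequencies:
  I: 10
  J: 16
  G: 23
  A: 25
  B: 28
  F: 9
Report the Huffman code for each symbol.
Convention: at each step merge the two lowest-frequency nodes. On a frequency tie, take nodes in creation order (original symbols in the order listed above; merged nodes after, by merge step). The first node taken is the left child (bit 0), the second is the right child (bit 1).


Huffman tree construction:
Step 1: Merge F(9) + I(10) = 19
Step 2: Merge J(16) + (F+I)(19) = 35
Step 3: Merge G(23) + A(25) = 48
Step 4: Merge B(28) + (J+(F+I))(35) = 63
Step 5: Merge (G+A)(48) + (B+(J+(F+I)))(63) = 111
Read each symbol's code off the tree from the root (left child = 0, right child = 1).

Codes:
  I: 1111 (length 4)
  J: 110 (length 3)
  G: 00 (length 2)
  A: 01 (length 2)
  B: 10 (length 2)
  F: 1110 (length 4)
Average code length: 276/111 = 2.4865 bits/symbol


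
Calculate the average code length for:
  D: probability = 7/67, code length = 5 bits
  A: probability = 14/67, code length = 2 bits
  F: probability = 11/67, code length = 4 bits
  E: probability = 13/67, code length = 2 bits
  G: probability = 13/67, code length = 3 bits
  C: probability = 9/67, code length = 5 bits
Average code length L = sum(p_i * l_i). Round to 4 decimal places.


Weighted contributions p_i * l_i:
  D: (7/67) * 5 = 35/67
  A: (14/67) * 2 = 28/67
  F: (11/67) * 4 = 44/67
  E: (13/67) * 2 = 26/67
  G: (13/67) * 3 = 39/67
  C: (9/67) * 5 = 45/67
Sum = (35 + 28 + 44 + 26 + 39 + 45)/67 = 217/67

L = 217/67 = 3.2388 bits/symbol


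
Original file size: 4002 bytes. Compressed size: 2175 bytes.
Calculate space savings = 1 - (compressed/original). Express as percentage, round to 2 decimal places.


ratio = compressed/original = 2175/4002 = 0.543478
savings = 1 - ratio = 1 - 0.543478 = 0.456522
as a percentage: 0.456522 * 100 = 45.65%

Space savings = 1 - 2175/4002 = 45.65%


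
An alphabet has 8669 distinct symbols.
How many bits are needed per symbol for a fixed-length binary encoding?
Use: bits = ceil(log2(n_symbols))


log2(8669) = 13.0816
Bracket: 2^13 = 8192 < 8669 <= 2^14 = 16384
So ceil(log2(8669)) = 14

bits = ceil(log2(8669)) = ceil(13.0816) = 14 bits


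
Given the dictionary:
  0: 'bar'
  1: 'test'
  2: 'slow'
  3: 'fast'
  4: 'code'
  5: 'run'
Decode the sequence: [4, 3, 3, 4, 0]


Look up each index in the dictionary:
  4 -> 'code'
  3 -> 'fast'
  3 -> 'fast'
  4 -> 'code'
  0 -> 'bar'

Decoded: "code fast fast code bar"


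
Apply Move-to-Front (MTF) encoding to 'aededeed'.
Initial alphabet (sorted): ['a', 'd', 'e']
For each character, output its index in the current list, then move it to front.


MTF encoding:
'a': index 0 in ['a', 'd', 'e'] -> ['a', 'd', 'e']
'e': index 2 in ['a', 'd', 'e'] -> ['e', 'a', 'd']
'd': index 2 in ['e', 'a', 'd'] -> ['d', 'e', 'a']
'e': index 1 in ['d', 'e', 'a'] -> ['e', 'd', 'a']
'd': index 1 in ['e', 'd', 'a'] -> ['d', 'e', 'a']
'e': index 1 in ['d', 'e', 'a'] -> ['e', 'd', 'a']
'e': index 0 in ['e', 'd', 'a'] -> ['e', 'd', 'a']
'd': index 1 in ['e', 'd', 'a'] -> ['d', 'e', 'a']


Output: [0, 2, 2, 1, 1, 1, 0, 1]


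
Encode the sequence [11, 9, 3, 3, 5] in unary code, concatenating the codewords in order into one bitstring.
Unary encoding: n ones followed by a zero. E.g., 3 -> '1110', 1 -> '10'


Encode each number as n ones followed by a terminating 0:
  11 -> 111111111110 (12 bits)
  9 -> 1111111110 (10 bits)
  3 -> 1110 (4 bits)
  3 -> 1110 (4 bits)
  5 -> 111110 (6 bits)
Total length = 12 + 10 + 4 + 4 + 6 = 36 bits.

Unary([11, 9, 3, 3, 5]) = 111111111110111111111011101110111110 (36 bits)


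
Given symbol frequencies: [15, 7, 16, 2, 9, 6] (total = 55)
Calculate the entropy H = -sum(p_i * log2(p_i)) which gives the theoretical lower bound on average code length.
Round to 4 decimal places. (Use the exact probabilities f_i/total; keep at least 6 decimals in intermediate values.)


Per-symbol terms -p_i * log2(p_i) with p_i = f_i/55:
  p = 15/55 = 0.272727: log2(p) = -1.874469, -p*log2(p) = 0.511219
  p = 7/55 = 0.127273: log2(p) = -2.974005, -p*log2(p) = 0.378510
  p = 16/55 = 0.290909: log2(p) = -1.781360, -p*log2(p) = 0.518214
  p = 2/55 = 0.036364: log2(p) = -4.781360, -p*log2(p) = 0.173868
  p = 9/55 = 0.163636: log2(p) = -2.611435, -p*log2(p) = 0.427326
  p = 6/55 = 0.109091: log2(p) = -3.196397, -p*log2(p) = 0.348698
H = 0.511219 + 0.378510 + 0.518214 + 0.173868 + 0.427326 + 0.348698 = 2.357835

H = 2.3578 bits/symbol


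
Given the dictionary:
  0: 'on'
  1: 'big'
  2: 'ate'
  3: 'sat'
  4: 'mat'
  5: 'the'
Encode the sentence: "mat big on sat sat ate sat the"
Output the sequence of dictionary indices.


Look up each word in the dictionary:
  'mat' -> 4
  'big' -> 1
  'on' -> 0
  'sat' -> 3
  'sat' -> 3
  'ate' -> 2
  'sat' -> 3
  'the' -> 5

Encoded: [4, 1, 0, 3, 3, 2, 3, 5]


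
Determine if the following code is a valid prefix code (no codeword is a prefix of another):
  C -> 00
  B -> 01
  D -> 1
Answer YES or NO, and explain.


Checking each pair (does one codeword prefix another?):
  C='00' vs B='01': no prefix
  C='00' vs D='1': no prefix
  B='01' vs C='00': no prefix
  B='01' vs D='1': no prefix
  D='1' vs C='00': no prefix
  D='1' vs B='01': no prefix
No violation found over all pairs.

YES -- this is a valid prefix code. No codeword is a prefix of any other codeword.


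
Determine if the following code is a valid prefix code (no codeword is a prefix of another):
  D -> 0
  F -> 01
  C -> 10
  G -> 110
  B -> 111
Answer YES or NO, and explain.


Checking each pair (does one codeword prefix another?):
  D='0' vs F='01': prefix -- VIOLATION

NO -- this is NOT a valid prefix code. D (0) is a prefix of F (01).


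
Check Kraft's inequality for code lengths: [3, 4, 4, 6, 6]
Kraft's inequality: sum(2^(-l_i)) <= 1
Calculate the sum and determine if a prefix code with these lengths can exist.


Sum = 2^(-3) + 2^(-4) + 2^(-4) + 2^(-6) + 2^(-6)
    = 0.125 + 0.0625 + 0.0625 + 0.015625 + 0.015625
    = 18/64 = 0.28125
Since 0.28125 <= 1, Kraft's inequality IS satisfied.
A prefix code with these lengths CAN exist.

Kraft sum = 0.28125. Satisfied.


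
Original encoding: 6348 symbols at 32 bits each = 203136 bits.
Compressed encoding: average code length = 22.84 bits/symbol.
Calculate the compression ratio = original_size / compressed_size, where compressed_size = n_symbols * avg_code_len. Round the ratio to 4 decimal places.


original_size = n_symbols * orig_bits = 6348 * 32 = 203136 bits
compressed_size = n_symbols * avg_code_len = 6348 * 22.84 = 144988.32 bits
ratio = original_size / compressed_size = 203136 / 144988.32 = 1.4011

Compression ratio = 1.4011


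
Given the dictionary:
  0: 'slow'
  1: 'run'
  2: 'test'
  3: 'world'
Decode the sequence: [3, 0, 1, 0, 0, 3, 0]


Look up each index in the dictionary:
  3 -> 'world'
  0 -> 'slow'
  1 -> 'run'
  0 -> 'slow'
  0 -> 'slow'
  3 -> 'world'
  0 -> 'slow'

Decoded: "world slow run slow slow world slow"


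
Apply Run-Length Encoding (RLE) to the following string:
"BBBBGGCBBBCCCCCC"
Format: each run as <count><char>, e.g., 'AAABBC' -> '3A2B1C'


Scanning runs left to right:
  i=0: run of 'B' x 4 -> '4B'
  i=4: run of 'G' x 2 -> '2G'
  i=6: run of 'C' x 1 -> '1C'
  i=7: run of 'B' x 3 -> '3B'
  i=10: run of 'C' x 6 -> '6C'

RLE = 4B2G1C3B6C


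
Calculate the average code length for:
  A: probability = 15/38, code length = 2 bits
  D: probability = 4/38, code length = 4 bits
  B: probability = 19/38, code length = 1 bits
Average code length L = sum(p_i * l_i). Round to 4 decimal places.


Weighted contributions p_i * l_i:
  A: (15/38) * 2 = 30/38
  D: (4/38) * 4 = 16/38
  B: (19/38) * 1 = 19/38
Sum = (30 + 16 + 19)/38 = 65/38

L = 65/38 = 1.7105 bits/symbol


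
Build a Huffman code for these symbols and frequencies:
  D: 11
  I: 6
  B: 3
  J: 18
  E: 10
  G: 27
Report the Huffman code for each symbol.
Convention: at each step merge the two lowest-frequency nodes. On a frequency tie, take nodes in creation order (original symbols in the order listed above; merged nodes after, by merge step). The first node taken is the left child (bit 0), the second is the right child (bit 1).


Huffman tree construction:
Step 1: Merge B(3) + I(6) = 9
Step 2: Merge (B+I)(9) + E(10) = 19
Step 3: Merge D(11) + J(18) = 29
Step 4: Merge ((B+I)+E)(19) + G(27) = 46
Step 5: Merge (D+J)(29) + (((B+I)+E)+G)(46) = 75
Read each symbol's code off the tree from the root (left child = 0, right child = 1).

Codes:
  D: 00 (length 2)
  I: 1001 (length 4)
  B: 1000 (length 4)
  J: 01 (length 2)
  E: 101 (length 3)
  G: 11 (length 2)
Average code length: 178/75 = 2.3733 bits/symbol


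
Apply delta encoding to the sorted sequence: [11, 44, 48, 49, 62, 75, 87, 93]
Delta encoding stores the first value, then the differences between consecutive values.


First value: 11
Deltas:
  44 - 11 = 33
  48 - 44 = 4
  49 - 48 = 1
  62 - 49 = 13
  75 - 62 = 13
  87 - 75 = 12
  93 - 87 = 6


Delta encoded: [11, 33, 4, 1, 13, 13, 12, 6]


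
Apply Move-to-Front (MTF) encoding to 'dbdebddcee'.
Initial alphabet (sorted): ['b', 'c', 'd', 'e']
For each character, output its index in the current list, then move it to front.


MTF encoding:
'd': index 2 in ['b', 'c', 'd', 'e'] -> ['d', 'b', 'c', 'e']
'b': index 1 in ['d', 'b', 'c', 'e'] -> ['b', 'd', 'c', 'e']
'd': index 1 in ['b', 'd', 'c', 'e'] -> ['d', 'b', 'c', 'e']
'e': index 3 in ['d', 'b', 'c', 'e'] -> ['e', 'd', 'b', 'c']
'b': index 2 in ['e', 'd', 'b', 'c'] -> ['b', 'e', 'd', 'c']
'd': index 2 in ['b', 'e', 'd', 'c'] -> ['d', 'b', 'e', 'c']
'd': index 0 in ['d', 'b', 'e', 'c'] -> ['d', 'b', 'e', 'c']
'c': index 3 in ['d', 'b', 'e', 'c'] -> ['c', 'd', 'b', 'e']
'e': index 3 in ['c', 'd', 'b', 'e'] -> ['e', 'c', 'd', 'b']
'e': index 0 in ['e', 'c', 'd', 'b'] -> ['e', 'c', 'd', 'b']


Output: [2, 1, 1, 3, 2, 2, 0, 3, 3, 0]


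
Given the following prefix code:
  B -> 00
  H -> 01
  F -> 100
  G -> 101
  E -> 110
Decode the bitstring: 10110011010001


Decoding step by step:
Bits 101 -> G
Bits 100 -> F
Bits 110 -> E
Bits 100 -> F
Bits 01 -> H


Decoded message: GFEFH


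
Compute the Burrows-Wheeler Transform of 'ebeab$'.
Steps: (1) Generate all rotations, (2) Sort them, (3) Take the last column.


Rotations (sorted):
  0: $ebeab -> last char: b
  1: ab$ebe -> last char: e
  2: b$ebea -> last char: a
  3: beab$e -> last char: e
  4: eab$eb -> last char: b
  5: ebeab$ -> last char: $


BWT = beaeb$


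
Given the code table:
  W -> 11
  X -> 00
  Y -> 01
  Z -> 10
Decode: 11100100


Decoding:
11 -> W
10 -> Z
01 -> Y
00 -> X


Result: WZYX


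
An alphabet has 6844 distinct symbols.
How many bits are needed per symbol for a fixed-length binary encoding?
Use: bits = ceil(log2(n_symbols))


log2(6844) = 12.7406
Bracket: 2^12 = 4096 < 6844 <= 2^13 = 8192
So ceil(log2(6844)) = 13

bits = ceil(log2(6844)) = ceil(12.7406) = 13 bits


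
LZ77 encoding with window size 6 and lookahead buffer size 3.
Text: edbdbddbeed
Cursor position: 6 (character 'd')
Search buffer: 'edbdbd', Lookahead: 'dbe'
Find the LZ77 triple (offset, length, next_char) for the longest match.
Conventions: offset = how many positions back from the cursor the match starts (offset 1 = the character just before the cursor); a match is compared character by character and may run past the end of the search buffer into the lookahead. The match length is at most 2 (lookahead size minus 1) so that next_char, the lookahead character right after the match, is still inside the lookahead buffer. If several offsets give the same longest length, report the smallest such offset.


Try each offset into the search buffer:
  offset=1 (pos 5, char 'd'): match length 1
  offset=2 (pos 4, char 'b'): match length 0
  offset=3 (pos 3, char 'd'): match length 2
  offset=4 (pos 2, char 'b'): match length 0
  offset=5 (pos 1, char 'd'): match length 2
  offset=6 (pos 0, char 'e'): match length 0
Longest match has length 2, found at offsets 3, 5; take the smallest, offset 3.
next_char = character at position 6 + 2 = 8 -> 'e'

Best match: offset=3, length=2 (matching 'db' starting at position 3)
LZ77 triple: (3, 2, 'e')


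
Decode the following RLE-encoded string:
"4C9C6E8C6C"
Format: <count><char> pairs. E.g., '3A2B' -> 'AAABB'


Expanding each <count><char> pair:
  4C -> 'CCCC'
  9C -> 'CCCCCCCCC'
  6E -> 'EEEEEE'
  8C -> 'CCCCCCCC'
  6C -> 'CCCCCC'

Decoded = CCCCCCCCCCCCCEEEEEECCCCCCCCCCCCCC


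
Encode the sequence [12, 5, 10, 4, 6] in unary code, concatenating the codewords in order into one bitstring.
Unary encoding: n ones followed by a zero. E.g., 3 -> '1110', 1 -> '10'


Encode each number as n ones followed by a terminating 0:
  12 -> 1111111111110 (13 bits)
  5 -> 111110 (6 bits)
  10 -> 11111111110 (11 bits)
  4 -> 11110 (5 bits)
  6 -> 1111110 (7 bits)
Total length = 13 + 6 + 11 + 5 + 7 = 42 bits.

Unary([12, 5, 10, 4, 6]) = 111111111111011111011111111110111101111110 (42 bits)


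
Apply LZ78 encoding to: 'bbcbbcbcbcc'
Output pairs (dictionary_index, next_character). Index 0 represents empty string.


LZ78 encoding steps:
Dictionary: {0: ''}
Step 1: w='' (idx 0), next='b' -> output (0, 'b'), add 'b' as idx 1
Step 2: w='b' (idx 1), next='c' -> output (1, 'c'), add 'bc' as idx 2
Step 3: w='b' (idx 1), next='b' -> output (1, 'b'), add 'bb' as idx 3
Step 4: w='' (idx 0), next='c' -> output (0, 'c'), add 'c' as idx 4
Step 5: w='bc' (idx 2), next='b' -> output (2, 'b'), add 'bcb' as idx 5
Step 6: w='c' (idx 4), next='c' -> output (4, 'c'), add 'cc' as idx 6


Encoded: [(0, 'b'), (1, 'c'), (1, 'b'), (0, 'c'), (2, 'b'), (4, 'c')]


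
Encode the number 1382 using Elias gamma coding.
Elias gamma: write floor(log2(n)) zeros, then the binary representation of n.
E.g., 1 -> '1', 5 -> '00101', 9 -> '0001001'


num_bits = floor(log2(1382)) + 1 = 11
leading_zeros = num_bits - 1 = 10
binary(1382) = 10101100110

Elias gamma(1382) = '0000000000' + '10101100110' = 000000000010101100110 (21 bits)


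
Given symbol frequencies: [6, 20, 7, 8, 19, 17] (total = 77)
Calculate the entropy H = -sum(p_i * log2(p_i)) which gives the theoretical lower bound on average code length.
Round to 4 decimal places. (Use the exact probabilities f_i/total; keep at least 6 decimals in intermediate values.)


Per-symbol terms -p_i * log2(p_i) with p_i = f_i/77:
  p = 6/77 = 0.077922: log2(p) = -3.681824, -p*log2(p) = 0.286895
  p = 20/77 = 0.259740: log2(p) = -1.944858, -p*log2(p) = 0.505158
  p = 7/77 = 0.090909: log2(p) = -3.459432, -p*log2(p) = 0.314494
  p = 8/77 = 0.103896: log2(p) = -3.266787, -p*log2(p) = 0.339406
  p = 19/77 = 0.246753: log2(p) = -2.018859, -p*log2(p) = 0.498160
  p = 17/77 = 0.220779: log2(p) = -2.179324, -p*log2(p) = 0.481149
H = 0.286895 + 0.505158 + 0.314494 + 0.339406 + 0.498160 + 0.481149 = 2.425262

H = 2.4253 bits/symbol


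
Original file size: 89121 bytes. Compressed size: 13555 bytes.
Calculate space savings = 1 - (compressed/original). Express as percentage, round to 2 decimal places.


ratio = compressed/original = 13555/89121 = 0.152097
savings = 1 - ratio = 1 - 0.152097 = 0.847903
as a percentage: 0.847903 * 100 = 84.79%

Space savings = 1 - 13555/89121 = 84.79%


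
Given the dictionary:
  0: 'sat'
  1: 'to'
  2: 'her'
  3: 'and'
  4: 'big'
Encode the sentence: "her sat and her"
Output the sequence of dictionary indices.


Look up each word in the dictionary:
  'her' -> 2
  'sat' -> 0
  'and' -> 3
  'her' -> 2

Encoded: [2, 0, 3, 2]


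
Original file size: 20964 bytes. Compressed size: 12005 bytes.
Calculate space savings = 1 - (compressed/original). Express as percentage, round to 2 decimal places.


ratio = compressed/original = 12005/20964 = 0.572648
savings = 1 - ratio = 1 - 0.572648 = 0.427352
as a percentage: 0.427352 * 100 = 42.74%

Space savings = 1 - 12005/20964 = 42.74%


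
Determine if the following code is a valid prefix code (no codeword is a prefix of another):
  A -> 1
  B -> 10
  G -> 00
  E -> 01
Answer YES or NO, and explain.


Checking each pair (does one codeword prefix another?):
  A='1' vs B='10': prefix -- VIOLATION

NO -- this is NOT a valid prefix code. A (1) is a prefix of B (10).


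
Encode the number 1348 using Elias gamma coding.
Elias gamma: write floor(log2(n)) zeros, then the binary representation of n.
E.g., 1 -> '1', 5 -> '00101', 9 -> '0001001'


num_bits = floor(log2(1348)) + 1 = 11
leading_zeros = num_bits - 1 = 10
binary(1348) = 10101000100

Elias gamma(1348) = '0000000000' + '10101000100' = 000000000010101000100 (21 bits)


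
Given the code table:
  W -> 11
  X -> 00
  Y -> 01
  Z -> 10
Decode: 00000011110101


Decoding:
00 -> X
00 -> X
00 -> X
11 -> W
11 -> W
01 -> Y
01 -> Y


Result: XXXWWYY


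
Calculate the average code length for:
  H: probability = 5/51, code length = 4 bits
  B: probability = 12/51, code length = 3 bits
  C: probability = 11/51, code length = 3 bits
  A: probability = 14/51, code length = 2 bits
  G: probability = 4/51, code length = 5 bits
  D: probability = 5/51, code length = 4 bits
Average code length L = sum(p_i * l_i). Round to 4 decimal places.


Weighted contributions p_i * l_i:
  H: (5/51) * 4 = 20/51
  B: (12/51) * 3 = 36/51
  C: (11/51) * 3 = 33/51
  A: (14/51) * 2 = 28/51
  G: (4/51) * 5 = 20/51
  D: (5/51) * 4 = 20/51
Sum = (20 + 36 + 33 + 28 + 20 + 20)/51 = 157/51

L = 157/51 = 3.0784 bits/symbol


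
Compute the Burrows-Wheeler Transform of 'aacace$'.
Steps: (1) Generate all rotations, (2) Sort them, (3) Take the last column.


Rotations (sorted):
  0: $aacace -> last char: e
  1: aacace$ -> last char: $
  2: acace$a -> last char: a
  3: ace$aac -> last char: c
  4: cace$aa -> last char: a
  5: ce$aaca -> last char: a
  6: e$aacac -> last char: c


BWT = e$acaac


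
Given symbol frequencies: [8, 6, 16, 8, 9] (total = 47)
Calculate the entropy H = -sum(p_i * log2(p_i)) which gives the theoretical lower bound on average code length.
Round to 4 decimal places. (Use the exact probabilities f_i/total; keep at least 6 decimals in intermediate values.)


Per-symbol terms -p_i * log2(p_i) with p_i = f_i/47:
  p = 8/47 = 0.170213: log2(p) = -2.554589, -p*log2(p) = 0.434824
  p = 6/47 = 0.127660: log2(p) = -2.969626, -p*log2(p) = 0.379101
  p = 16/47 = 0.340426: log2(p) = -1.554589, -p*log2(p) = 0.529222
  p = 8/47 = 0.170213: log2(p) = -2.554589, -p*log2(p) = 0.434824
  p = 9/47 = 0.191489: log2(p) = -2.384664, -p*log2(p) = 0.456638
H = 0.434824 + 0.379101 + 0.529222 + 0.434824 + 0.456638 = 2.234609

H = 2.2346 bits/symbol


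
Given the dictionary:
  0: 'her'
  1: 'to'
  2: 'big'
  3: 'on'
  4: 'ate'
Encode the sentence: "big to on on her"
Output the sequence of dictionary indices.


Look up each word in the dictionary:
  'big' -> 2
  'to' -> 1
  'on' -> 3
  'on' -> 3
  'her' -> 0

Encoded: [2, 1, 3, 3, 0]


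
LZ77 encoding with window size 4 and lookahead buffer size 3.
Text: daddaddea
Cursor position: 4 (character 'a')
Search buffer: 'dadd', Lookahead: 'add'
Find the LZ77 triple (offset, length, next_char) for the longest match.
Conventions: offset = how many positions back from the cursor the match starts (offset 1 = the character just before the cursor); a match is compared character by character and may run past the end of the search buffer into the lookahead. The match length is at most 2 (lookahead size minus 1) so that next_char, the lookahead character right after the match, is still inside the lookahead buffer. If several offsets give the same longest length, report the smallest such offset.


Try each offset into the search buffer:
  offset=1 (pos 3, char 'd'): match length 0
  offset=2 (pos 2, char 'd'): match length 0
  offset=3 (pos 1, char 'a'): match length 2
  offset=4 (pos 0, char 'd'): match length 0
Longest match has length 2 at offset 3.
next_char = character at position 4 + 2 = 6 -> 'd'

Best match: offset=3, length=2 (matching 'ad' starting at position 1)
LZ77 triple: (3, 2, 'd')


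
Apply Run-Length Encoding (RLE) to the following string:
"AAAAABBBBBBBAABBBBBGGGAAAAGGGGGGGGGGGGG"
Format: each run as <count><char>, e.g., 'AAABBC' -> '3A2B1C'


Scanning runs left to right:
  i=0: run of 'A' x 5 -> '5A'
  i=5: run of 'B' x 7 -> '7B'
  i=12: run of 'A' x 2 -> '2A'
  i=14: run of 'B' x 5 -> '5B'
  i=19: run of 'G' x 3 -> '3G'
  i=22: run of 'A' x 4 -> '4A'
  i=26: run of 'G' x 13 -> '13G'

RLE = 5A7B2A5B3G4A13G


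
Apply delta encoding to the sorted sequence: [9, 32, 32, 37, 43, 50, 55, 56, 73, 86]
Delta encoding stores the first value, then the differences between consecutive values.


First value: 9
Deltas:
  32 - 9 = 23
  32 - 32 = 0
  37 - 32 = 5
  43 - 37 = 6
  50 - 43 = 7
  55 - 50 = 5
  56 - 55 = 1
  73 - 56 = 17
  86 - 73 = 13


Delta encoded: [9, 23, 0, 5, 6, 7, 5, 1, 17, 13]


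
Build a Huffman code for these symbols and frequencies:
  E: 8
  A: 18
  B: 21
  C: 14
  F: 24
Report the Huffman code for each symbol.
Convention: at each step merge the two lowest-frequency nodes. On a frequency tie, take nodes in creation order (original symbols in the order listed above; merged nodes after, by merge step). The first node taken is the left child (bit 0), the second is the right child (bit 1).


Huffman tree construction:
Step 1: Merge E(8) + C(14) = 22
Step 2: Merge A(18) + B(21) = 39
Step 3: Merge (E+C)(22) + F(24) = 46
Step 4: Merge (A+B)(39) + ((E+C)+F)(46) = 85
Read each symbol's code off the tree from the root (left child = 0, right child = 1).

Codes:
  E: 100 (length 3)
  A: 00 (length 2)
  B: 01 (length 2)
  C: 101 (length 3)
  F: 11 (length 2)
Average code length: 192/85 = 2.2588 bits/symbol


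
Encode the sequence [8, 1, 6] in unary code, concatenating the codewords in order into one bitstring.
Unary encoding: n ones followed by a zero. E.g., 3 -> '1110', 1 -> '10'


Encode each number as n ones followed by a terminating 0:
  8 -> 111111110 (9 bits)
  1 -> 10 (2 bits)
  6 -> 1111110 (7 bits)
Total length = 9 + 2 + 7 = 18 bits.

Unary([8, 1, 6]) = 111111110101111110 (18 bits)


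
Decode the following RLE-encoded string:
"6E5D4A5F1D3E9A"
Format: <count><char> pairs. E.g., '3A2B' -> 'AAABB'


Expanding each <count><char> pair:
  6E -> 'EEEEEE'
  5D -> 'DDDDD'
  4A -> 'AAAA'
  5F -> 'FFFFF'
  1D -> 'D'
  3E -> 'EEE'
  9A -> 'AAAAAAAAA'

Decoded = EEEEEEDDDDDAAAAFFFFFDEEEAAAAAAAAA


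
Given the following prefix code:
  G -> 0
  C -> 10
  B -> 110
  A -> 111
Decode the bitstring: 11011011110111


Decoding step by step:
Bits 110 -> B
Bits 110 -> B
Bits 111 -> A
Bits 10 -> C
Bits 111 -> A


Decoded message: BBACA


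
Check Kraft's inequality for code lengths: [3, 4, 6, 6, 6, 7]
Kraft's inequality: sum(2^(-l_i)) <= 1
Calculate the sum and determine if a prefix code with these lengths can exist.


Sum = 2^(-3) + 2^(-4) + 2^(-6) + 2^(-6) + 2^(-6) + 2^(-7)
    = 0.125 + 0.0625 + 0.015625 + 0.015625 + 0.015625 + 0.0078125
    = 31/128 = 0.2421875
Since 0.2421875 <= 1, Kraft's inequality IS satisfied.
A prefix code with these lengths CAN exist.

Kraft sum = 0.2421875. Satisfied.


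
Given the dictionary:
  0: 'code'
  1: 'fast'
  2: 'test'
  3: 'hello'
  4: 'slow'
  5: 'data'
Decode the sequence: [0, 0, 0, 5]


Look up each index in the dictionary:
  0 -> 'code'
  0 -> 'code'
  0 -> 'code'
  5 -> 'data'

Decoded: "code code code data"


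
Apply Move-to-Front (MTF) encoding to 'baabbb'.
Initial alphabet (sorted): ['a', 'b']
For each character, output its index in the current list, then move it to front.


MTF encoding:
'b': index 1 in ['a', 'b'] -> ['b', 'a']
'a': index 1 in ['b', 'a'] -> ['a', 'b']
'a': index 0 in ['a', 'b'] -> ['a', 'b']
'b': index 1 in ['a', 'b'] -> ['b', 'a']
'b': index 0 in ['b', 'a'] -> ['b', 'a']
'b': index 0 in ['b', 'a'] -> ['b', 'a']


Output: [1, 1, 0, 1, 0, 0]


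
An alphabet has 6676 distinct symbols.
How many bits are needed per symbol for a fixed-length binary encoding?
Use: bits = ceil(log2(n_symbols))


log2(6676) = 12.7048
Bracket: 2^12 = 4096 < 6676 <= 2^13 = 8192
So ceil(log2(6676)) = 13

bits = ceil(log2(6676)) = ceil(12.7048) = 13 bits


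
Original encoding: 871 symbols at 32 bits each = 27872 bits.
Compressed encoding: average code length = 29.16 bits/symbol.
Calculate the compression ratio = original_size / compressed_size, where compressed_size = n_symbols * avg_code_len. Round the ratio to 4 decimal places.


original_size = n_symbols * orig_bits = 871 * 32 = 27872 bits
compressed_size = n_symbols * avg_code_len = 871 * 29.16 = 25398.36 bits
ratio = original_size / compressed_size = 27872 / 25398.36 = 1.0974

Compression ratio = 1.0974


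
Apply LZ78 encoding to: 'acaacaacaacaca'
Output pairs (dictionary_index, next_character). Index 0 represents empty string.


LZ78 encoding steps:
Dictionary: {0: ''}
Step 1: w='' (idx 0), next='a' -> output (0, 'a'), add 'a' as idx 1
Step 2: w='' (idx 0), next='c' -> output (0, 'c'), add 'c' as idx 2
Step 3: w='a' (idx 1), next='a' -> output (1, 'a'), add 'aa' as idx 3
Step 4: w='c' (idx 2), next='a' -> output (2, 'a'), add 'ca' as idx 4
Step 5: w='a' (idx 1), next='c' -> output (1, 'c'), add 'ac' as idx 5
Step 6: w='aa' (idx 3), next='c' -> output (3, 'c'), add 'aac' as idx 6
Step 7: w='ac' (idx 5), next='a' -> output (5, 'a'), add 'aca' as idx 7


Encoded: [(0, 'a'), (0, 'c'), (1, 'a'), (2, 'a'), (1, 'c'), (3, 'c'), (5, 'a')]


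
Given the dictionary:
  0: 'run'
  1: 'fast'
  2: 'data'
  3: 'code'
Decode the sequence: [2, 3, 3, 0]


Look up each index in the dictionary:
  2 -> 'data'
  3 -> 'code'
  3 -> 'code'
  0 -> 'run'

Decoded: "data code code run"


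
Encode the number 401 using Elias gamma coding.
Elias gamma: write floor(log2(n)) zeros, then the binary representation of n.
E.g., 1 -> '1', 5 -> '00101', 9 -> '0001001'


num_bits = floor(log2(401)) + 1 = 9
leading_zeros = num_bits - 1 = 8
binary(401) = 110010001

Elias gamma(401) = '00000000' + '110010001' = 00000000110010001 (17 bits)


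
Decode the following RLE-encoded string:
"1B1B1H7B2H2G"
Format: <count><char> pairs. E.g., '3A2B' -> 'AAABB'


Expanding each <count><char> pair:
  1B -> 'B'
  1B -> 'B'
  1H -> 'H'
  7B -> 'BBBBBBB'
  2H -> 'HH'
  2G -> 'GG'

Decoded = BBHBBBBBBBHHGG


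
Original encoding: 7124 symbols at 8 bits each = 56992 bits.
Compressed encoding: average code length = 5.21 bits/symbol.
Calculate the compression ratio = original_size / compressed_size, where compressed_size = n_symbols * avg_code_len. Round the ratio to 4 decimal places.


original_size = n_symbols * orig_bits = 7124 * 8 = 56992 bits
compressed_size = n_symbols * avg_code_len = 7124 * 5.21 = 37116.04 bits
ratio = original_size / compressed_size = 56992 / 37116.04 = 1.5355

Compression ratio = 1.5355


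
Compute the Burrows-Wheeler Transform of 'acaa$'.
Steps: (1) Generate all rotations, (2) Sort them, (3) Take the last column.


Rotations (sorted):
  0: $acaa -> last char: a
  1: a$aca -> last char: a
  2: aa$ac -> last char: c
  3: acaa$ -> last char: $
  4: caa$a -> last char: a


BWT = aac$a


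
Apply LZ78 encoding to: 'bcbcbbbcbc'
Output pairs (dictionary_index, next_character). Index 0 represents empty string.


LZ78 encoding steps:
Dictionary: {0: ''}
Step 1: w='' (idx 0), next='b' -> output (0, 'b'), add 'b' as idx 1
Step 2: w='' (idx 0), next='c' -> output (0, 'c'), add 'c' as idx 2
Step 3: w='b' (idx 1), next='c' -> output (1, 'c'), add 'bc' as idx 3
Step 4: w='b' (idx 1), next='b' -> output (1, 'b'), add 'bb' as idx 4
Step 5: w='bc' (idx 3), next='b' -> output (3, 'b'), add 'bcb' as idx 5
Step 6: w='c' (idx 2), end of input -> output (2, '')


Encoded: [(0, 'b'), (0, 'c'), (1, 'c'), (1, 'b'), (3, 'b'), (2, '')]


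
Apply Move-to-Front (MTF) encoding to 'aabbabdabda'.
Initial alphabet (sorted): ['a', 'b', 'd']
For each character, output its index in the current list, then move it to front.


MTF encoding:
'a': index 0 in ['a', 'b', 'd'] -> ['a', 'b', 'd']
'a': index 0 in ['a', 'b', 'd'] -> ['a', 'b', 'd']
'b': index 1 in ['a', 'b', 'd'] -> ['b', 'a', 'd']
'b': index 0 in ['b', 'a', 'd'] -> ['b', 'a', 'd']
'a': index 1 in ['b', 'a', 'd'] -> ['a', 'b', 'd']
'b': index 1 in ['a', 'b', 'd'] -> ['b', 'a', 'd']
'd': index 2 in ['b', 'a', 'd'] -> ['d', 'b', 'a']
'a': index 2 in ['d', 'b', 'a'] -> ['a', 'd', 'b']
'b': index 2 in ['a', 'd', 'b'] -> ['b', 'a', 'd']
'd': index 2 in ['b', 'a', 'd'] -> ['d', 'b', 'a']
'a': index 2 in ['d', 'b', 'a'] -> ['a', 'd', 'b']


Output: [0, 0, 1, 0, 1, 1, 2, 2, 2, 2, 2]


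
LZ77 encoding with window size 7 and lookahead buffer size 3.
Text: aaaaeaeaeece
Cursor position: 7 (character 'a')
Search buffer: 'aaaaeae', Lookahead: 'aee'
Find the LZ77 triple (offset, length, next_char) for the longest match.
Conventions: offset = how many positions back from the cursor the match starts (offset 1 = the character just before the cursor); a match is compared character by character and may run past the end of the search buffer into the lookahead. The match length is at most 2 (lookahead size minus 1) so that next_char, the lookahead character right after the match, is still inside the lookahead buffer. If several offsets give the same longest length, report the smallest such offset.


Try each offset into the search buffer:
  offset=1 (pos 6, char 'e'): match length 0
  offset=2 (pos 5, char 'a'): match length 2
  offset=3 (pos 4, char 'e'): match length 0
  offset=4 (pos 3, char 'a'): match length 2
  offset=5 (pos 2, char 'a'): match length 1
  offset=6 (pos 1, char 'a'): match length 1
  offset=7 (pos 0, char 'a'): match length 1
Longest match has length 2, found at offsets 2, 4; take the smallest, offset 2.
next_char = character at position 7 + 2 = 9 -> 'e'

Best match: offset=2, length=2 (matching 'ae' starting at position 5)
LZ77 triple: (2, 2, 'e')
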